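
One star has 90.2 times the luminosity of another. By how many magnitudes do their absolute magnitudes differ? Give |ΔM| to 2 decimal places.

|ΔM| ≈ 4.89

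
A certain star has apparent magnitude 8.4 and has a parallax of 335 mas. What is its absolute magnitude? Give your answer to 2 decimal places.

M ≈ 11.03

p = 335 mas = 0.335″ → d = 1/p = 2.985 pc
5 log₁₀(d/10 pc) = 5 log₁₀(2.985) − 5 = -2.625
M = m − 5 log₁₀(d/10) = 8.4 + 2.625 = 11.025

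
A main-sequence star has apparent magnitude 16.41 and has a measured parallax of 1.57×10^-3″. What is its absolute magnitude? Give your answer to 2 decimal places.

d = 1/p = 1/1.57×10^-3″ = 636.9 pc
5 log₁₀(d/10 pc) = 5 log₁₀(636.9) − 5 = 9.021
M = m − 5 log₁₀(d/10) = 16.41 − 9.021 = 7.389

M ≈ 7.39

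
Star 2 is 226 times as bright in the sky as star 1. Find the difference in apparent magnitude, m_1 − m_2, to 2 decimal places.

m_1 − m_2 ≈ 5.89

Pogson: Δm = −2.5 log₁₀(ratio) = −2.5 log₁₀(226) = −2.5 × 2.3541 = -5.885
Star 2 is brighter so has the smaller magnitude: m_1 − m_2 is positive.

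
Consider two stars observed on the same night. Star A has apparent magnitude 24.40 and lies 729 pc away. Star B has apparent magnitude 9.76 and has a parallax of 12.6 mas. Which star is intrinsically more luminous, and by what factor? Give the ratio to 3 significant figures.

Star A: M = m − 5 log₁₀ d + 5 = 24.40 − 5·2.8627 + 5 = 15.086
Star B: p = 12.6 mas = 0.0126″ → d = 1/p = 79.37 pc
Star B: M = m − 5 log₁₀ d + 5 = 9.76 − 5·1.8996 + 5 = 5.262
ΔM = M_A − M_B = 15.086 − (5.262) = 9.825; smaller M is more luminous → Star B.
L ratio = 10^(0.4 |ΔM|) = 10^3.930 = 8508

Star B is more luminous, by a factor of 8510.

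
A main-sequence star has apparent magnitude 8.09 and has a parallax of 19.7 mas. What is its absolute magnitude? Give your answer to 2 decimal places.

p = 19.7 mas = 0.0197″ → d = 1/p = 50.76 pc
5 log₁₀(d/10 pc) = 5 log₁₀(50.76) − 5 = 3.528
M = m − 5 log₁₀(d/10) = 8.09 − 3.528 = 4.562

M ≈ 4.56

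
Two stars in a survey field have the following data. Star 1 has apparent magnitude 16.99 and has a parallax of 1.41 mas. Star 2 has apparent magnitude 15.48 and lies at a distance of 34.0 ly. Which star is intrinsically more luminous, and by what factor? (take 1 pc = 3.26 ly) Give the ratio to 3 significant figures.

Star 1 is more luminous, by a factor of 1150.

Star 1: p = 1.41 mas = 1.41×10^-3″ → d = 1/p = 709.2 pc
Star 1: M = m − 5 log₁₀ d + 5 = 16.99 − 5·2.8508 + 5 = 7.736
Star 2: d = 34.0 ly / 3.26 = 10.43 pc
Star 2: M = m − 5 log₁₀ d + 5 = 15.48 − 5·1.0183 + 5 = 15.389
ΔM = M_1 − M_2 = 7.736 − (15.389) = -7.653; smaller M is more luminous → Star 1.
L ratio = 10^(0.4 |ΔM|) = 10^3.061 = 1151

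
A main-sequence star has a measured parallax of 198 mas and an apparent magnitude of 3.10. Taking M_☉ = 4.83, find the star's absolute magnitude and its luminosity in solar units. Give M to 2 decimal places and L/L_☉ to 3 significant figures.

M ≈ 4.58; L/L_☉ ≈ 1.26

d = 1/p = 1000/198 mas = 5.051 pc
M = m − 5 log₁₀ d + 5 = 3.10 − 5·0.7033 + 5 = 4.583
M − M_☉ = 4.583 − 4.83 = -0.247
L/L_☉ = 10^(−0.4 × -0.247) = 1.255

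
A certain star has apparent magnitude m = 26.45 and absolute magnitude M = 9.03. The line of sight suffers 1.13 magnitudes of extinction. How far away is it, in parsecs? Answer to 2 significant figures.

d ≈ 18000 pc

m − M = 5 log₁₀(d/10 pc) + A  ⇒  26.45 − (9.03) − 1.13 = 5 log₁₀(d/10)
16.290 = 5 log₁₀(d/10)
log₁₀ d = (m − M − A)/5 + 1 = 4.2580
d = 10^4.2580 = 18110 pc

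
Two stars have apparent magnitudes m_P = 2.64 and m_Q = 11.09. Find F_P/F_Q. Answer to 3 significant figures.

F_P/F_Q ≈ 2400

Magnitude difference = -8.45
Flux ratio = 10^(−0.4 Δm) = 10^(−0.4 × -8.45) = 10^3.380 = 2399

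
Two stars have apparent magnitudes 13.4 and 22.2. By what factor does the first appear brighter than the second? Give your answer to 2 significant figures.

3300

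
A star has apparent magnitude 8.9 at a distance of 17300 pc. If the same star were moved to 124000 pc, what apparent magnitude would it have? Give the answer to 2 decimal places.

m ≈ 13.18

Flux ∝ 1/d², so Δm = 5 log₁₀(d₂/d₁) = 5 log₁₀(124000/17300) = 4.277
m₂ = m₁ + Δm = 8.9 + (4.277) = 13.177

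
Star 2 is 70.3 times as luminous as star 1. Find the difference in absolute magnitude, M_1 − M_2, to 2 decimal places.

M_1 − M_2 ≈ 4.62

Pogson: ΔM = −2.5 log₁₀(ratio) = −2.5 log₁₀(70.3) = −2.5 × 1.8470 = -4.617
Star 2 is brighter so has the smaller magnitude: M_1 − M_2 is positive.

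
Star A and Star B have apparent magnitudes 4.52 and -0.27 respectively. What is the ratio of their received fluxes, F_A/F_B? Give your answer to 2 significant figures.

F_A/F_B ≈ 0.012

Δm = 4.52 − (-0.27) = 4.79
Flux ratio = 10^(−0.4 Δm) = 10^(−0.4 × 4.79) = 10^-1.916 = 0.01213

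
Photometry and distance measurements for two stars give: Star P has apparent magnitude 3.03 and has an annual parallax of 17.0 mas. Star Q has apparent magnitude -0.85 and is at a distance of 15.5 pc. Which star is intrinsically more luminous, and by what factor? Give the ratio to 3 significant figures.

Star P: p = 17.0 mas = 0.0170″ → d = 1/p = 58.82 pc
Star P: M = m − 5 log₁₀ d + 5 = 3.03 − 5·1.7696 + 5 = -0.818
Star Q: M = m − 5 log₁₀ d + 5 = -0.85 − 5·1.1903 + 5 = -1.802
ΔM = M_P − M_Q = -0.818 − (-1.802) = 0.984; smaller M is more luminous → Star Q.
L ratio = 10^(0.4 |ΔM|) = 10^0.394 = 2.475

Star Q is more luminous, by a factor of 2.47.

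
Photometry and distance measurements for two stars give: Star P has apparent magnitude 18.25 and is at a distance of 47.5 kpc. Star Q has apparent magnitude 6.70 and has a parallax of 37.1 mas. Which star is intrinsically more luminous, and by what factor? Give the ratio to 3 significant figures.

Star P: d = 47.5 kpc = 47500 pc
Star P: M = m − 5 log₁₀ d + 5 = 18.25 − 5·4.6767 + 5 = -0.133
Star Q: p = 37.1 mas = 0.0371″ → d = 1/p = 26.95 pc
Star Q: M = m − 5 log₁₀ d + 5 = 6.70 − 5·1.4306 + 5 = 4.547
ΔM = M_P − M_Q = -0.133 − (4.547) = -4.680; smaller M is more luminous → Star P.
L ratio = 10^(0.4 |ΔM|) = 10^1.872 = 74.50

Star P is more luminous, by a factor of 74.5.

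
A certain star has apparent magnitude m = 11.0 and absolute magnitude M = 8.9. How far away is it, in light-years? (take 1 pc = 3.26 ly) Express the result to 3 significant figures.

μ = m − M = 2.100
m − M = 5 log₁₀ d − 5
log₁₀ d = (m − M)/5 + 1 = 1.4200
d = 10^1.4200 = 26.30 pc
= 85.75 ly

d ≈ 85.7 ly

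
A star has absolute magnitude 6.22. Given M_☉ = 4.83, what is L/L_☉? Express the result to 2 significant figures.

M − M_☉ = 6.22 − 4.83 = 1.390
L/L_☉ = 10^(−0.4 (M − M_☉)) = 10^-0.556 = 0.2780

L/L_☉ ≈ 0.28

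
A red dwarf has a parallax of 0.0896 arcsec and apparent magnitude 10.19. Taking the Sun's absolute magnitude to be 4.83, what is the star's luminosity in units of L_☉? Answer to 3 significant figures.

L/L_☉ ≈ 8.94×10^-3

d = 1/p = 1/0.0896″ = 11.16 pc
M = m − 5 log₁₀ d + 5 = 10.19 − 5·1.0477 + 5 = 9.952
M − M_☉ = 9.952 − 4.83 = 5.122
L/L_☉ = 10^(−0.4 × 5.122) = 8.941×10^-3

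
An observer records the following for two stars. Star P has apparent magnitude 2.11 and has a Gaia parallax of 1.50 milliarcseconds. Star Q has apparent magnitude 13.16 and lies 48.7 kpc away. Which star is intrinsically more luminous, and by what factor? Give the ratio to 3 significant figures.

Star P: p = 1.50 mas = 1.50×10^-3″ → d = 1/p = 666.7 pc
Star P: M = m − 5 log₁₀ d + 5 = 2.11 − 5·2.8239 + 5 = -7.010
Star Q: d = 48.7 kpc = 48700 pc
Star Q: M = m − 5 log₁₀ d + 5 = 13.16 − 5·4.6875 + 5 = -5.278
ΔM = M_P − M_Q = -7.010 − (-5.278) = -1.732; smaller M is more luminous → Star P.
L ratio = 10^(0.4 |ΔM|) = 10^0.693 = 4.929

Star P is more luminous, by a factor of 4.93.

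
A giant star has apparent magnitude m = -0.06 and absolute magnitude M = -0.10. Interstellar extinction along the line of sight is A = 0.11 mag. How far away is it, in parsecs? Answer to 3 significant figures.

m − M = 5 log₁₀(d/10 pc) + A  ⇒  -0.06 − (-0.10) − 0.11 = 5 log₁₀(d/10)
-0.070 = 5 log₁₀(d/10)
log₁₀ d = (m − M − A)/5 + 1 = 0.9860
d = 10^0.9860 = 9.683 pc

d ≈ 9.68 pc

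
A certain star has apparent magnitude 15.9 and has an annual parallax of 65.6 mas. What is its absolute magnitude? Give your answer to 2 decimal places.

M ≈ 14.98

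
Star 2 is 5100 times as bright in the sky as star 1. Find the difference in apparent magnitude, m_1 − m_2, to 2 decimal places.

Pogson: Δm = −2.5 log₁₀(ratio) = −2.5 log₁₀(5100) = −2.5 × 3.7076 = -9.269
Star 2 is brighter so has the smaller magnitude: m_1 − m_2 is positive.

m_1 − m_2 ≈ 9.27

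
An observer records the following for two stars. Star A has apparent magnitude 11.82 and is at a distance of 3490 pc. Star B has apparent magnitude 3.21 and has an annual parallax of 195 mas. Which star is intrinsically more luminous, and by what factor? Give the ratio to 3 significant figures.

Star A: M = m − 5 log₁₀ d + 5 = 11.82 − 5·3.5428 + 5 = -0.894
Star B: p = 195 mas = 0.195″ → d = 1/p = 5.128 pc
Star B: M = m − 5 log₁₀ d + 5 = 3.21 − 5·0.7100 + 5 = 4.660
ΔM = M_A − M_B = -0.894 − (4.660) = -5.554; smaller M is more luminous → Star A.
L ratio = 10^(0.4 |ΔM|) = 10^2.222 = 166.6

Star A is more luminous, by a factor of 167.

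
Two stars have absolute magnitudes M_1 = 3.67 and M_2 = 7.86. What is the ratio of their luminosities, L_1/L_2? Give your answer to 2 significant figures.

L_1/L_2 ≈ 47

ΔM = M_1 − M_2 = -4.19
L_1/L_2 = 10^(−0.4 ΔM) = 10^1.676 = 47.42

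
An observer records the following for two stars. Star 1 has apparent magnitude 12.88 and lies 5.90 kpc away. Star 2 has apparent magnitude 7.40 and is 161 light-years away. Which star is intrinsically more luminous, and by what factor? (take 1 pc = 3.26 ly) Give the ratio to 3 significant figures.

Star 1 is more luminous, by a factor of 91.7.

Star 1: d = 5.90 kpc = 5900 pc
Star 1: M = m − 5 log₁₀ d + 5 = 12.88 − 5·3.7709 + 5 = -0.974
Star 2: d = 161 ly / 3.26 = 49.39 pc
Star 2: M = m − 5 log₁₀ d + 5 = 7.40 − 5·1.6936 + 5 = 3.932
ΔM = M_1 − M_2 = -0.974 − (3.932) = -4.906; smaller M is more luminous → Star 1.
L ratio = 10^(0.4 |ΔM|) = 10^1.962 = 91.72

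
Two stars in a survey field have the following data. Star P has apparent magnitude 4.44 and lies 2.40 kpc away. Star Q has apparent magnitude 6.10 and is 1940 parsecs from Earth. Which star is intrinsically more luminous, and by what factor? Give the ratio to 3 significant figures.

Star P is more luminous, by a factor of 7.06.

Star P: d = 2.40 kpc = 2400 pc
Star P: M = m − 5 log₁₀ d + 5 = 4.44 − 5·3.3802 + 5 = -7.461
Star Q: M = m − 5 log₁₀ d + 5 = 6.10 − 5·3.2878 + 5 = -5.339
ΔM = M_P − M_Q = -7.461 − (-5.339) = -2.122; smaller M is more luminous → Star P.
L ratio = 10^(0.4 |ΔM|) = 10^0.849 = 7.060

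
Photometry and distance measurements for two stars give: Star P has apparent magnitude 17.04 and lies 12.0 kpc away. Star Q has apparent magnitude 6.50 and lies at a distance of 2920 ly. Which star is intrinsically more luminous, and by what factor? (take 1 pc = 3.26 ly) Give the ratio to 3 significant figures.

Star Q is more luminous, by a factor of 91.6.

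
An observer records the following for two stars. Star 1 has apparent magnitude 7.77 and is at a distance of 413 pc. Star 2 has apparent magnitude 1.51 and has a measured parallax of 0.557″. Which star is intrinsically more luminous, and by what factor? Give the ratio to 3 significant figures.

Star 1: M = m − 5 log₁₀ d + 5 = 7.77 − 5·2.6160 + 5 = -0.310
Star 2: d = 1/p = 1/0.557″ = 1.795 pc
Star 2: M = m − 5 log₁₀ d + 5 = 1.51 − 5·0.2541 + 5 = 5.239
ΔM = M_1 − M_2 = -0.310 − (5.239) = -5.549; smaller M is more luminous → Star 1.
L ratio = 10^(0.4 |ΔM|) = 10^2.220 = 165.8

Star 1 is more luminous, by a factor of 166.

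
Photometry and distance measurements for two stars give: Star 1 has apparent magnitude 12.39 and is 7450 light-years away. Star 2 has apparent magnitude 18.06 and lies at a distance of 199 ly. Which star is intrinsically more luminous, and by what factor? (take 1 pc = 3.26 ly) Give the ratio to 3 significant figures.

Star 1 is more luminous, by a factor of 260000.

Star 1: d = 7450 ly / 3.26 = 2285 pc
Star 1: M = m − 5 log₁₀ d + 5 = 12.39 − 5·3.3589 + 5 = 0.595
Star 2: d = 199 ly / 3.26 = 61.04 pc
Star 2: M = m − 5 log₁₀ d + 5 = 18.06 − 5·1.7856 + 5 = 14.132
ΔM = M_1 − M_2 = 0.595 − (14.132) = -13.537; smaller M is more luminous → Star 1.
L ratio = 10^(0.4 |ΔM|) = 10^5.415 = 259800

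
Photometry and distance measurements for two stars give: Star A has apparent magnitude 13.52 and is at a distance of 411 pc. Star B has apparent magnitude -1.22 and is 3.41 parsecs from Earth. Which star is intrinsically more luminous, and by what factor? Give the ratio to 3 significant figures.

Star A: M = m − 5 log₁₀ d + 5 = 13.52 − 5·2.6138 + 5 = 5.451
Star B: M = m − 5 log₁₀ d + 5 = -1.22 − 5·0.5328 + 5 = 1.116
ΔM = M_A − M_B = 5.451 − (1.116) = 4.335; smaller M is more luminous → Star B.
L ratio = 10^(0.4 |ΔM|) = 10^1.734 = 54.18

Star B is more luminous, by a factor of 54.2.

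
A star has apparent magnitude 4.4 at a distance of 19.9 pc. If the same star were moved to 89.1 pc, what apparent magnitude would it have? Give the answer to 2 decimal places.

Flux ∝ 1/d², so Δm = 5 log₁₀(d₂/d₁) = 5 log₁₀(89.1/19.9) = 3.255
m₂ = m₁ + Δm = 4.4 + (3.255) = 7.655

m ≈ 7.66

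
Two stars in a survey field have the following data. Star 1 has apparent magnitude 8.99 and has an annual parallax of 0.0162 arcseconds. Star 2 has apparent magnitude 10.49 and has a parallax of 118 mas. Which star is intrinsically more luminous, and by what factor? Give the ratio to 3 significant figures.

Star 1 is more luminous, by a factor of 211.

Star 1: d = 1/p = 1/0.0162″ = 61.73 pc
Star 1: M = m − 5 log₁₀ d + 5 = 8.99 − 5·1.7905 + 5 = 5.038
Star 2: p = 118 mas = 0.118″ → d = 1/p = 8.475 pc
Star 2: M = m − 5 log₁₀ d + 5 = 10.49 − 5·0.9281 + 5 = 10.849
ΔM = M_1 − M_2 = 5.038 − (10.849) = -5.812; smaller M is more luminous → Star 1.
L ratio = 10^(0.4 |ΔM|) = 10^2.325 = 211.2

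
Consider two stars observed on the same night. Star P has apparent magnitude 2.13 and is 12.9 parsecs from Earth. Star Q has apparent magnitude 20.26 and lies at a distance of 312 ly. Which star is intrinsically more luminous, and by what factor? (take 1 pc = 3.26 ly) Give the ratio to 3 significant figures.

Star P is more luminous, by a factor of 325000.

Star P: M = m − 5 log₁₀ d + 5 = 2.13 − 5·1.1106 + 5 = 1.577
Star Q: d = 312 ly / 3.26 = 95.71 pc
Star Q: M = m − 5 log₁₀ d + 5 = 20.26 − 5·1.9809 + 5 = 15.355
ΔM = M_P − M_Q = 1.577 − (15.355) = -13.778; smaller M is more luminous → Star P.
L ratio = 10^(0.4 |ΔM|) = 10^5.511 = 324600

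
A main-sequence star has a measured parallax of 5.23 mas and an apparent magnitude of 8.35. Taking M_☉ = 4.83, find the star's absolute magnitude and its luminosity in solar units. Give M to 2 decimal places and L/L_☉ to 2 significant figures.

d = 1/p = 1000/5.23 mas = 191.2 pc
M = m − 5 log₁₀ d + 5 = 8.35 − 5·2.2815 + 5 = 1.943
M − M_☉ = 1.943 − 4.83 = -2.887
L/L_☉ = 10^(−0.4 × -2.887) = 14.29

M ≈ 1.94; L/L_☉ ≈ 14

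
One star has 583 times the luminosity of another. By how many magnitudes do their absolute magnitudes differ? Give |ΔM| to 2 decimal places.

|ΔM| ≈ 6.91

Pogson: ΔM = −2.5 log₁₀(ratio) = −2.5 log₁₀(583) = −2.5 × 2.7657 = -6.914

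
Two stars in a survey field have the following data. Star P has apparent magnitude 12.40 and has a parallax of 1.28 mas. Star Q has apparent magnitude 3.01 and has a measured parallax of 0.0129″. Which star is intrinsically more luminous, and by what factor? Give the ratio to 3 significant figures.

Star P: p = 1.28 mas = 1.28×10^-3″ → d = 1/p = 781.2 pc
Star P: M = m − 5 log₁₀ d + 5 = 12.40 − 5·2.8928 + 5 = 2.936
Star Q: d = 1/p = 1/0.0129″ = 77.52 pc
Star Q: M = m − 5 log₁₀ d + 5 = 3.01 − 5·1.8894 + 5 = -1.437
ΔM = M_P − M_Q = 2.936 − (-1.437) = 4.373; smaller M is more luminous → Star Q.
L ratio = 10^(0.4 |ΔM|) = 10^1.749 = 56.14

Star Q is more luminous, by a factor of 56.1.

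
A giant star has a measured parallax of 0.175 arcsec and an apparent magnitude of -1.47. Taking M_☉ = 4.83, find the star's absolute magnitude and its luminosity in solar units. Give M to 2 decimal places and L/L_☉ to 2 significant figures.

M ≈ -0.25; L/L_☉ ≈ 110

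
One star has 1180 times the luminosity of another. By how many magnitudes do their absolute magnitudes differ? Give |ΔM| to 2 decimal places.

|ΔM| ≈ 7.68

Pogson: ΔM = −2.5 log₁₀(ratio) = −2.5 log₁₀(1180) = −2.5 × 3.0719 = -7.680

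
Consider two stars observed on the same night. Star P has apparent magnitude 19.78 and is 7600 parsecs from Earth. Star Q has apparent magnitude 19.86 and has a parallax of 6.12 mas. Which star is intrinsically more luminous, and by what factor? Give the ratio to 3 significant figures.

Star P is more luminous, by a factor of 2330.

Star P: M = m − 5 log₁₀ d + 5 = 19.78 − 5·3.8808 + 5 = 5.376
Star Q: p = 6.12 mas = 6.12×10^-3″ → d = 1/p = 163.4 pc
Star Q: M = m − 5 log₁₀ d + 5 = 19.86 − 5·2.2132 + 5 = 13.794
ΔM = M_P − M_Q = 5.376 − (13.794) = -8.418; smaller M is more luminous → Star P.
L ratio = 10^(0.4 |ΔM|) = 10^3.367 = 2329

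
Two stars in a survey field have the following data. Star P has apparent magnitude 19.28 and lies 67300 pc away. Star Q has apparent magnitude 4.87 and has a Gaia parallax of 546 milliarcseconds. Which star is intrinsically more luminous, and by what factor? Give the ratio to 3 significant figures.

Star P is more luminous, by a factor of 2320.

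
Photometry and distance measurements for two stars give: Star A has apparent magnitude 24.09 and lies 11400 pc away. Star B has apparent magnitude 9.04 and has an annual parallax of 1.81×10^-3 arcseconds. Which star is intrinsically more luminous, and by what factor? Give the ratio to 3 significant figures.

Star A: M = m − 5 log₁₀ d + 5 = 24.09 − 5·4.0569 + 5 = 8.805
Star B: d = 1/p = 1/1.81×10^-3″ = 552.5 pc
Star B: M = m − 5 log₁₀ d + 5 = 9.04 − 5·2.7423 + 5 = 0.328
ΔM = M_A − M_B = 8.805 − (0.328) = 8.477; smaller M is more luminous → Star B.
L ratio = 10^(0.4 |ΔM|) = 10^3.391 = 2459

Star B is more luminous, by a factor of 2460.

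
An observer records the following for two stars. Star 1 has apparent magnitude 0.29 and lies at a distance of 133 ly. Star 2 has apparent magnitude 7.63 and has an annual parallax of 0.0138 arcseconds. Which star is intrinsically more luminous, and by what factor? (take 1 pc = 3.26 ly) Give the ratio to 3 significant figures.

Star 1: d = 133 ly / 3.26 = 40.80 pc
Star 1: M = m − 5 log₁₀ d + 5 = 0.29 − 5·1.6106 + 5 = -2.763
Star 2: d = 1/p = 1/0.0138″ = 72.46 pc
Star 2: M = m − 5 log₁₀ d + 5 = 7.63 − 5·1.8601 + 5 = 3.329
ΔM = M_1 − M_2 = -2.763 − (3.329) = -6.093; smaller M is more luminous → Star 1.
L ratio = 10^(0.4 |ΔM|) = 10^2.437 = 273.5

Star 1 is more luminous, by a factor of 274.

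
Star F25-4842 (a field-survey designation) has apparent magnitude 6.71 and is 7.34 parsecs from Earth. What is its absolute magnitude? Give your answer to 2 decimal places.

M ≈ 7.38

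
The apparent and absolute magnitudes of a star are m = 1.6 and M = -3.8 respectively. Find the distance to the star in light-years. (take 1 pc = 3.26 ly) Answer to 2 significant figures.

Distance modulus: m − M = 1.6 − (-3.8) = 5.400
m − M = 5 log₁₀ d − 5
log₁₀ d = (m − M)/5 + 1 = 2.0800
d = 10^2.0800 = 120.2 pc
= 391.9 ly

d ≈ 390 ly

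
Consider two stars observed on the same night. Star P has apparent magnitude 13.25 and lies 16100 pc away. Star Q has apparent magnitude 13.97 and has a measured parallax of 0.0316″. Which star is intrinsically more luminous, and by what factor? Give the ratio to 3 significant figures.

Star P is more luminous, by a factor of 502000.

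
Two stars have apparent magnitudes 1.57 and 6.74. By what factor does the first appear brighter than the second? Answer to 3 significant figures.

Δm = 1.57 − (6.74) = -5.17
Flux ratio = 10^(−0.4 Δm) = 10^(−0.4 × -5.17) = 10^2.068 = 116.9

117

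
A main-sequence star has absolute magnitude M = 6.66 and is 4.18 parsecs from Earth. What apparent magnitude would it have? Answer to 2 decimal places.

m ≈ 4.77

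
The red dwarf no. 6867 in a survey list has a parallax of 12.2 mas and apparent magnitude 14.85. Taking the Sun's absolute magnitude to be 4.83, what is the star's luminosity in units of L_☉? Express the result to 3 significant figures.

L/L_☉ ≈ 6.60×10^-3

d = 1/p = 1000/12.2 mas = 81.97 pc
M = m − 5 log₁₀ d + 5 = 14.85 − 5·1.9136 + 5 = 10.282
M − M_☉ = 10.282 − 4.83 = 5.452
L/L_☉ = 10^(−0.4 × 5.452) = 6.596×10^-3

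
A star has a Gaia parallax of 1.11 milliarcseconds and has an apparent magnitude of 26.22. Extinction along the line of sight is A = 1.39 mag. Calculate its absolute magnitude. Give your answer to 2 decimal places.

p = 1.11 mas = 1.11×10^-3″ → d = 1/p = 900.9 pc
5 log₁₀(d/10 pc) = 5 log₁₀(900.9) − 5 = 9.773
M = m − 5 log₁₀(d/10) − A = 26.22 − 9.773 − 1.39 = 15.057

M ≈ 15.06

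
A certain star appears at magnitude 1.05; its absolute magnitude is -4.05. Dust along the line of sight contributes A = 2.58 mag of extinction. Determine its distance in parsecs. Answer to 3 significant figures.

d ≈ 31.9 pc

m − M = 5 log₁₀(d/10 pc) + A  ⇒  1.05 − (-4.05) − 2.58 = 5 log₁₀(d/10)
2.520 = 5 log₁₀(d/10)
log₁₀ d = (m − M − A)/5 + 1 = 1.5040
d = 10^1.5040 = 31.92 pc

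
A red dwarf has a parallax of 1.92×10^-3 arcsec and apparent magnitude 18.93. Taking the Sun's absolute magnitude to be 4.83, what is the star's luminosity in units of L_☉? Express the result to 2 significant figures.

L/L_☉ ≈ 6.2×10^-3

d = 1/p = 1/1.92×10^-3″ = 520.8 pc
M = m − 5 log₁₀ d + 5 = 18.93 − 5·2.7167 + 5 = 10.347
M − M_☉ = 10.347 − 4.83 = 5.517
L/L_☉ = 10^(−0.4 × 5.517) = 6.214×10^-3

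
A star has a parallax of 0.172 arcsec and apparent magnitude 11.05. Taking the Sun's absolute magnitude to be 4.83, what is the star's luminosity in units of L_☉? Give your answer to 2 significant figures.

L/L_☉ ≈ 1.1×10^-3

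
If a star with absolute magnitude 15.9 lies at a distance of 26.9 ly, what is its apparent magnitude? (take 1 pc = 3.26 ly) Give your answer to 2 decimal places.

m ≈ 15.48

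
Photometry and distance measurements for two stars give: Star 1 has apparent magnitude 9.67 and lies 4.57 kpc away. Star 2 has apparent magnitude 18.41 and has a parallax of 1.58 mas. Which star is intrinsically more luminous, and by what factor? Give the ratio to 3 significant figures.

Star 1: d = 4.57 kpc = 4570 pc
Star 1: M = m − 5 log₁₀ d + 5 = 9.67 − 5·3.6599 + 5 = -3.630
Star 2: p = 1.58 mas = 1.58×10^-3″ → d = 1/p = 632.9 pc
Star 2: M = m − 5 log₁₀ d + 5 = 18.41 − 5·2.8013 + 5 = 9.403
ΔM = M_1 − M_2 = -3.630 − (9.403) = -13.033; smaller M is more luminous → Star 1.
L ratio = 10^(0.4 |ΔM|) = 10^5.213 = 163400

Star 1 is more luminous, by a factor of 163000.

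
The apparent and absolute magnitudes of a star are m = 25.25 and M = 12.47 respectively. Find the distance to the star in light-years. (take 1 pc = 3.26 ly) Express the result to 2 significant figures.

μ = m − M = 12.780
m − M = 5 log₁₀ d − 5
log₁₀ d = (m − M)/5 + 1 = 3.5560
d = 10^3.5560 = 3597 pc
= 11730 ly

d ≈ 12000 ly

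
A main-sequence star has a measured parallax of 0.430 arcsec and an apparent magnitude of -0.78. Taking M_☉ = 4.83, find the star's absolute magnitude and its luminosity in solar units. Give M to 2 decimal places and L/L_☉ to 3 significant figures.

M ≈ 2.39; L/L_☉ ≈ 9.49

d = 1/p = 1/0.430″ = 2.326 pc
M = m − 5 log₁₀ d + 5 = -0.78 − 5·0.3665 + 5 = 2.387
M − M_☉ = 2.387 − 4.83 = -2.443
L/L_☉ = 10^(−0.4 × -2.443) = 9.486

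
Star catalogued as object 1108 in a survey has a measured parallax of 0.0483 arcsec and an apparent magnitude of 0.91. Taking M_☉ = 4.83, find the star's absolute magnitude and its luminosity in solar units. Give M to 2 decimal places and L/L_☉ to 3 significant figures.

M ≈ -0.67; L/L_☉ ≈ 159

d = 1/p = 1/0.0483″ = 20.70 pc
M = m − 5 log₁₀ d + 5 = 0.91 − 5·1.3161 + 5 = -0.670
M − M_☉ = -0.670 − 4.83 = -5.500
L/L_☉ = 10^(−0.4 × -5.500) = 158.5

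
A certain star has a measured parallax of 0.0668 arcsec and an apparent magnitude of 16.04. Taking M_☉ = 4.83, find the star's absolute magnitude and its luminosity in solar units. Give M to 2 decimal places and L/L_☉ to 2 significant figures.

M ≈ 15.16; L/L_☉ ≈ 7.4×10^-5

d = 1/p = 1/0.0668″ = 14.97 pc
M = m − 5 log₁₀ d + 5 = 16.04 − 5·1.1752 + 5 = 15.164
M − M_☉ = 15.164 − 4.83 = 10.334
L/L_☉ = 10^(−0.4 × 10.334) = 7.353×10^-5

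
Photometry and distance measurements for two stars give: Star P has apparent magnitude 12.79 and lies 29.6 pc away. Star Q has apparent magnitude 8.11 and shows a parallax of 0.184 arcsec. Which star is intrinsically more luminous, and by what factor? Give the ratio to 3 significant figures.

Star Q is more luminous, by a factor of 2.51.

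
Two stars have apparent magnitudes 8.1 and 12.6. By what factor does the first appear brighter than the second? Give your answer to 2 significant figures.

63

Δm = 8.1 − (12.6) = -4.5
Flux ratio = 10^(−0.4 Δm) = 10^(−0.4 × -4.5) = 10^1.800 = 63.10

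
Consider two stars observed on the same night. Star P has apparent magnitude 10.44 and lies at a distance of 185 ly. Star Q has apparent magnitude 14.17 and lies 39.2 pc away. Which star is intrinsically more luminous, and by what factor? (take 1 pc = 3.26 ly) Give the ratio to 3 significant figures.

Star P: d = 185 ly / 3.26 = 56.75 pc
Star P: M = m − 5 log₁₀ d + 5 = 10.44 − 5·1.7540 + 5 = 6.670
Star Q: M = m − 5 log₁₀ d + 5 = 14.17 − 5·1.5933 + 5 = 11.204
ΔM = M_P − M_Q = 6.670 − (11.204) = -4.533; smaller M is more luminous → Star P.
L ratio = 10^(0.4 |ΔM|) = 10^1.813 = 65.06

Star P is more luminous, by a factor of 65.1.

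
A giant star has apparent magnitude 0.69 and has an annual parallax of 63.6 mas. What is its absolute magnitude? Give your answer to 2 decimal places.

M ≈ -0.29

p = 63.6 mas = 0.0636″ → d = 1/p = 15.72 pc
5 log₁₀(d/10 pc) = 5 log₁₀(15.72) − 5 = 0.983
M = m − 5 log₁₀(d/10) = 0.69 − 0.983 = -0.293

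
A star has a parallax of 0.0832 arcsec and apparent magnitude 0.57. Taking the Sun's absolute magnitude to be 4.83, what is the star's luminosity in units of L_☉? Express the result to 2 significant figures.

d = 1/p = 1/0.0832″ = 12.02 pc
M = m − 5 log₁₀ d + 5 = 0.57 − 5·1.0799 + 5 = 0.171
M − M_☉ = 0.171 − 4.83 = -4.659
L/L_☉ = 10^(−0.4 × -4.659) = 73.07

L/L_☉ ≈ 73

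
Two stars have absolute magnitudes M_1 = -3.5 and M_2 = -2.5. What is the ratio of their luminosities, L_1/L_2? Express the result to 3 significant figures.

L_1/L_2 ≈ 2.51

ΔM = M_1 − M_2 = -1.0
L_1/L_2 = 10^(−0.4 ΔM) = 10^0.400 = 2.512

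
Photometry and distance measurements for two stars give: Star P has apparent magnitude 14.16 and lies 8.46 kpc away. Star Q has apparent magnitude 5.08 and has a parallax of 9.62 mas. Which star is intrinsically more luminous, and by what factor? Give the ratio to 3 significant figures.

Star P is more luminous, by a factor of 1.55.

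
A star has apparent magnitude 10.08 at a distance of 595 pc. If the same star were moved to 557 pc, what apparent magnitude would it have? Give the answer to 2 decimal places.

Flux ∝ 1/d², so Δm = 5 log₁₀(d₂/d₁) = 5 log₁₀(557/595) = -0.143
m₂ = m₁ + Δm = 10.08 + (-0.143) = 9.937

m ≈ 9.94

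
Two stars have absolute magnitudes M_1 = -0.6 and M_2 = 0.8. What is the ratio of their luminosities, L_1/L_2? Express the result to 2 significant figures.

L_1/L_2 ≈ 3.6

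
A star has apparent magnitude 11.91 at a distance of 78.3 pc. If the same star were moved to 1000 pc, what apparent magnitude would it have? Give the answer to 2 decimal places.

m ≈ 17.44

Flux ∝ 1/d², so Δm = 5 log₁₀(d₂/d₁) = 5 log₁₀(1000/78.3) = 5.531
m₂ = m₁ + Δm = 11.91 + (5.531) = 17.441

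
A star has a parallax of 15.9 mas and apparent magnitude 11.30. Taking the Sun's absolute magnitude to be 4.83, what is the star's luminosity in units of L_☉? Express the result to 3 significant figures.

d = 1/p = 1000/15.9 mas = 62.89 pc
M = m − 5 log₁₀ d + 5 = 11.30 − 5·1.7986 + 5 = 7.307
M − M_☉ = 7.307 − 4.83 = 2.477
L/L_☉ = 10^(−0.4 × 2.477) = 0.1021

L/L_☉ ≈ 0.102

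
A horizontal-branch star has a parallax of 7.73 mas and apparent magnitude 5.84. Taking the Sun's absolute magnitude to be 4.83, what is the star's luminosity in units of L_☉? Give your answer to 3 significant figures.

L/L_☉ ≈ 66.0

d = 1/p = 1000/7.73 mas = 129.4 pc
M = m − 5 log₁₀ d + 5 = 5.84 − 5·2.1118 + 5 = 0.281
M − M_☉ = 0.281 − 4.83 = -4.549
L/L_☉ = 10^(−0.4 × -4.549) = 66.01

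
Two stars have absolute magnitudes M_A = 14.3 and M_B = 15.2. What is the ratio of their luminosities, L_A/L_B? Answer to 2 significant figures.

L_A/L_B ≈ 2.3

ΔM = M_A − M_B = -0.9
L_A/L_B = 10^(−0.4 ΔM) = 10^0.360 = 2.291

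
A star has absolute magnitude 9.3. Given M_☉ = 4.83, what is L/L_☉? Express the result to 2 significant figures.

M − M_☉ = 9.3 − 4.83 = 4.470
L/L_☉ = 10^(−0.4 (M − M_☉)) = 10^-1.788 = 0.01629

L/L_☉ ≈ 0.016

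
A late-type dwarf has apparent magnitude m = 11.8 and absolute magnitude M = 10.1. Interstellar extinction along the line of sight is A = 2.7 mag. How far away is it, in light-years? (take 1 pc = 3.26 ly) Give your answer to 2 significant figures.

d ≈ 21 ly

m − M = 5 log₁₀(d/10 pc) + A  ⇒  11.8 − (10.1) − 2.7 = 5 log₁₀(d/10)
-1.000 = 5 log₁₀(d/10)
log₁₀ d = (m − M − A)/5 + 1 = 0.8000
d = 10^0.8000 = 6.310 pc
= 20.57 ly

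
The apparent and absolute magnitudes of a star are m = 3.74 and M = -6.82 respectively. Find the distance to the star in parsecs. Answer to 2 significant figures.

d ≈ 1300 pc

μ = m − M = 10.560
m − M = 5 log₁₀ d − 5
log₁₀ d = (m − M)/5 + 1 = 3.1120
d = 10^3.1120 = 1294 pc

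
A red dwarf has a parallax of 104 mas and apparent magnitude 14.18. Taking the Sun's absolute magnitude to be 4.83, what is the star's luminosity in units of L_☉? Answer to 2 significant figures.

L/L_☉ ≈ 1.7×10^-4

d = 1/p = 1000/104 mas = 9.615 pc
M = m − 5 log₁₀ d + 5 = 14.18 − 5·0.9830 + 5 = 14.265
M − M_☉ = 14.265 − 4.83 = 9.435
L/L_☉ = 10^(−0.4 × 9.435) = 1.682×10^-4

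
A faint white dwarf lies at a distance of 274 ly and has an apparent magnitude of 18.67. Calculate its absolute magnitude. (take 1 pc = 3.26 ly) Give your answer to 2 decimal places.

d = 274 ly / 3.26 = 84.05 pc
5 log₁₀(d/10 pc) = 5 log₁₀(84.05) − 5 = 4.623
M = m − 5 log₁₀(d/10) = 18.67 − 4.623 = 14.047

M ≈ 14.05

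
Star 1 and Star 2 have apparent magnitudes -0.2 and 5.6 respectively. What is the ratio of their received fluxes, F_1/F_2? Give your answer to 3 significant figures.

Δm = -0.2 − (5.6) = -5.8
Flux ratio = 10^(−0.4 Δm) = 10^(−0.4 × -5.8) = 10^2.320 = 208.9

F_1/F_2 ≈ 209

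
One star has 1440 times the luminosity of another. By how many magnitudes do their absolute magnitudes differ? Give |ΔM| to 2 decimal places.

|ΔM| ≈ 7.90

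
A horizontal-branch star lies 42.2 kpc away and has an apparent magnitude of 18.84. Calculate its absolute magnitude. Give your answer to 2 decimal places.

M ≈ 0.71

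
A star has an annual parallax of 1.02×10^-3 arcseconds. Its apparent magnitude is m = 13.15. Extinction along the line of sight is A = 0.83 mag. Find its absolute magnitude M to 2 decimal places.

M ≈ 2.36

d = 1/p = 1/1.02×10^-3″ = 980.4 pc
5 log₁₀(d/10 pc) = 5 log₁₀(980.4) − 5 = 9.957
M = m − 5 log₁₀(d/10) − A = 13.15 − 9.957 − 0.83 = 2.363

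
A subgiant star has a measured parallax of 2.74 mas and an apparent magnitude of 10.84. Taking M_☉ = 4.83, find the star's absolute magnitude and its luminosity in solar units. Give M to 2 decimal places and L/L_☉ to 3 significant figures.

d = 1/p = 1000/2.74 mas = 365.0 pc
M = m − 5 log₁₀ d + 5 = 10.84 − 5·2.5622 + 5 = 3.029
M − M_☉ = 3.029 − 4.83 = -1.801
L/L_☉ = 10^(−0.4 × -1.801) = 5.254

M ≈ 3.03; L/L_☉ ≈ 5.25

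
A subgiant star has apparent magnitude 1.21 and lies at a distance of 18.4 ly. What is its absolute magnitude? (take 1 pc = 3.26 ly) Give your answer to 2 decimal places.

M ≈ 2.45

d = 18.4 ly / 3.26 = 5.644 pc
5 log₁₀(d/10 pc) = 5 log₁₀(5.644) − 5 = -1.242
M = m − 5 log₁₀(d/10) = 1.21 + 1.242 = 2.452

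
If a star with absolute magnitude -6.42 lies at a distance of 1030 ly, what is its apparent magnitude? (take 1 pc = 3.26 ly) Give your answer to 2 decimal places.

m ≈ 1.08

d = 1030 ly / 3.26 = 316.0 pc
m = M + 5 log₁₀ d − 5 = -6.42 + 5·2.4996 − 5 = 1.078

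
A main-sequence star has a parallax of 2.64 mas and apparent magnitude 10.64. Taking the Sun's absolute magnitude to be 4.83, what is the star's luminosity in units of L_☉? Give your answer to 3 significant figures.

d = 1/p = 1000/2.64 mas = 378.8 pc
M = m − 5 log₁₀ d + 5 = 10.64 − 5·2.5784 + 5 = 2.748
M − M_☉ = 2.748 − 4.83 = -2.082
L/L_☉ = 10^(−0.4 × -2.082) = 6.804

L/L_☉ ≈ 6.80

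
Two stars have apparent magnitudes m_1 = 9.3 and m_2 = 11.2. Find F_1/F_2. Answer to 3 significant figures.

Δm = 9.3 − (11.2) = -1.9
Flux ratio = 10^(−0.4 Δm) = 10^(−0.4 × -1.9) = 10^0.760 = 5.754

F_1/F_2 ≈ 5.75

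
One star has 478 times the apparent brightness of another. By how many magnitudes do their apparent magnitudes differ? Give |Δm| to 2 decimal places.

Pogson: Δm = −2.5 log₁₀(ratio) = −2.5 log₁₀(478) = −2.5 × 2.6794 = -6.699

|Δm| ≈ 6.70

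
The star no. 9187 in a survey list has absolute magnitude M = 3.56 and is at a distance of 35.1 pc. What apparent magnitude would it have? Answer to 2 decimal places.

m = M + 5 log₁₀ d − 5 = 3.56 + 5·1.5453 − 5 = 6.287

m ≈ 6.29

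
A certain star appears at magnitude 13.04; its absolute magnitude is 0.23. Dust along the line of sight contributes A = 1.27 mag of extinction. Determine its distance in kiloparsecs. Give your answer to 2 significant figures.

m − M = 5 log₁₀(d/10 pc) + A  ⇒  13.04 − (0.23) − 1.27 = 5 log₁₀(d/10)
11.540 = 5 log₁₀(d/10)
log₁₀ d = (m − M − A)/5 + 1 = 3.3080
d = 10^3.3080 = 2032 pc
= 2.032 kpc

d ≈ 2.0 kpc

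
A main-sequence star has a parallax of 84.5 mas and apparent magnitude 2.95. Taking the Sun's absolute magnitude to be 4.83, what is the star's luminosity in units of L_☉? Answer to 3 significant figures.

d = 1/p = 1000/84.5 mas = 11.83 pc
M = m − 5 log₁₀ d + 5 = 2.95 − 5·1.0731 + 5 = 2.584
M − M_☉ = 2.584 − 4.83 = -2.246
L/L_☉ = 10^(−0.4 × -2.246) = 7.912

L/L_☉ ≈ 7.91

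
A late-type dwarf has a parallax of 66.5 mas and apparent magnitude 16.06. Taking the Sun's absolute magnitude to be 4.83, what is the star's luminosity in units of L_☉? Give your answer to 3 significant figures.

L/L_☉ ≈ 7.28×10^-5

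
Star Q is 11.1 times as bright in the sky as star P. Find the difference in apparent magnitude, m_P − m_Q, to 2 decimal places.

m_P − m_Q ≈ 2.61

Pogson: Δm = −2.5 log₁₀(ratio) = −2.5 log₁₀(11.1) = −2.5 × 1.0453 = -2.613
Star Q is brighter so has the smaller magnitude: m_P − m_Q is positive.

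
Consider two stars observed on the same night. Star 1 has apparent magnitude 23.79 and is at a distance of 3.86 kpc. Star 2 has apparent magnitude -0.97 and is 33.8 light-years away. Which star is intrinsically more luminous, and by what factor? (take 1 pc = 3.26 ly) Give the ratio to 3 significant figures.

Star 2 is more luminous, by a factor of 57800.

Star 1: d = 3.86 kpc = 3860 pc
Star 1: M = m − 5 log₁₀ d + 5 = 23.79 − 5·3.5866 + 5 = 10.857
Star 2: d = 33.8 ly / 3.26 = 10.37 pc
Star 2: M = m − 5 log₁₀ d + 5 = -0.97 − 5·1.0157 + 5 = -1.048
ΔM = M_1 − M_2 = 10.857 − (-1.048) = 11.906; smaller M is more luminous → Star 2.
L ratio = 10^(0.4 |ΔM|) = 10^4.762 = 57840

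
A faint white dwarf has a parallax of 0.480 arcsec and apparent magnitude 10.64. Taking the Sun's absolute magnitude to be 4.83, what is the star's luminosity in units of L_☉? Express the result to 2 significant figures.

L/L_☉ ≈ 2.1×10^-4

d = 1/p = 1/0.480″ = 2.083 pc
M = m − 5 log₁₀ d + 5 = 10.64 − 5·0.3188 + 5 = 14.046
M − M_☉ = 14.046 − 4.83 = 9.216
L/L_☉ = 10^(−0.4 × 9.216) = 2.058×10^-4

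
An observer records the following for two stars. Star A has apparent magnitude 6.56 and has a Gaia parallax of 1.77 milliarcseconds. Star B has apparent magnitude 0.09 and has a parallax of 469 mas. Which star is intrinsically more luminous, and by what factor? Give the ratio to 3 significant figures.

Star A is more luminous, by a factor of 181.

Star A: p = 1.77 mas = 1.77×10^-3″ → d = 1/p = 565.0 pc
Star A: M = m − 5 log₁₀ d + 5 = 6.56 − 5·2.7520 + 5 = -2.200
Star B: p = 469 mas = 0.469″ → d = 1/p = 2.132 pc
Star B: M = m − 5 log₁₀ d + 5 = 0.09 − 5·0.3288 + 5 = 3.446
ΔM = M_A − M_B = -2.200 − (3.446) = -5.646; smaller M is more luminous → Star A.
L ratio = 10^(0.4 |ΔM|) = 10^2.258 = 181.3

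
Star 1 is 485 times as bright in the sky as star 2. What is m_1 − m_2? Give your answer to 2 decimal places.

Pogson: Δm = −2.5 log₁₀(ratio) = −2.5 log₁₀(485) = −2.5 × 2.6857 = -6.714
Star 1 is brighter, so it has the smaller magnitude: the difference is negative.

m_1 − m_2 ≈ -6.71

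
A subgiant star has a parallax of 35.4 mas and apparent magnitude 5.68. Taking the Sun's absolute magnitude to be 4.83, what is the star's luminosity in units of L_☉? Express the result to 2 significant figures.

L/L_☉ ≈ 3.6

d = 1/p = 1000/35.4 mas = 28.25 pc
M = m − 5 log₁₀ d + 5 = 5.68 − 5·1.4510 + 5 = 3.425
M − M_☉ = 3.425 − 4.83 = -1.405
L/L_☉ = 10^(−0.4 × -1.405) = 3.647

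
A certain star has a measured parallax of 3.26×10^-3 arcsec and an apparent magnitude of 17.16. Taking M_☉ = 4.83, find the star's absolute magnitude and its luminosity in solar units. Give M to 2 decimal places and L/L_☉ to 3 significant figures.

M ≈ 9.73; L/L_☉ ≈ 0.0110

d = 1/p = 1/3.26×10^-3″ = 306.7 pc
M = m − 5 log₁₀ d + 5 = 17.16 − 5·2.4868 + 5 = 9.726
M − M_☉ = 9.726 − 4.83 = 4.896
L/L_☉ = 10^(−0.4 × 4.896) = 0.01100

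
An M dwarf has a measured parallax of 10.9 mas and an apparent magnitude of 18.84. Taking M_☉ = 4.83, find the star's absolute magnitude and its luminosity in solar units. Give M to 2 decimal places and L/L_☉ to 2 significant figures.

d = 1/p = 1000/10.9 mas = 91.74 pc
M = m − 5 log₁₀ d + 5 = 18.84 − 5·1.9626 + 5 = 14.027
M − M_☉ = 14.027 − 4.83 = 9.197
L/L_☉ = 10^(−0.4 × 9.197) = 2.095×10^-4

M ≈ 14.03; L/L_☉ ≈ 2.1×10^-4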